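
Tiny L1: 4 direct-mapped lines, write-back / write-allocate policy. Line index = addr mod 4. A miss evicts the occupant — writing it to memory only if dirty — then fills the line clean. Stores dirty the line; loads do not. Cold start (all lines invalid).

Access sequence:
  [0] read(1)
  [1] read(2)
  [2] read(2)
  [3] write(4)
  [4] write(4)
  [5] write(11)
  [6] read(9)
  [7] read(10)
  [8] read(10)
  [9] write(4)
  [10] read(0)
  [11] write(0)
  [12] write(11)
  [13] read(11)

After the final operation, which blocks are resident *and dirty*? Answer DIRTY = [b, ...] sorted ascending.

DIRTY = [0, 11]

0: R B1 → L1 miss [-]
1: R B2 → L2 miss [-]
2: R B2 → L2 hit [-]
3: W B4 → L0 miss [D]
4: W B4 → L0 hit [D]
5: W B11 → L3 miss [D]
6: R B9 → L1 miss [-]
7: R B10 → L2 miss [-]
8: R B10 → L2 hit [-]
9: W B4 → L0 hit [D]
10: R B0 → L0 miss wb→B4 [-]
11: W B0 → L0 hit [D]
12: W B11 → L3 hit [D]
13: R B11 → L3 hit [D]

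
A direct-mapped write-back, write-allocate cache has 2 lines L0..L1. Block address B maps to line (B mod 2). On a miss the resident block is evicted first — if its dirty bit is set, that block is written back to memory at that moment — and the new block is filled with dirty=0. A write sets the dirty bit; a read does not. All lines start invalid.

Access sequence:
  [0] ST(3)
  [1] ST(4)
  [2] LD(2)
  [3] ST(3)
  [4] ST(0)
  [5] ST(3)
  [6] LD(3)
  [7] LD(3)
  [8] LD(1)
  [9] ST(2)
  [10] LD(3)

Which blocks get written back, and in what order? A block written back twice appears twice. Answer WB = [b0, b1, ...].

WB = [4, 3, 0]

0: W B3 → L1 miss [D]
1: W B4 → L0 miss [D]
2: R B2 → L0 miss wb→B4 [-]
3: W B3 → L1 hit [D]
4: W B0 → L0 miss [D]
5: W B3 → L1 hit [D]
6: R B3 → L1 hit [D]
7: R B3 → L1 hit [D]
8: R B1 → L1 miss wb→B3 [-]
9: W B2 → L0 miss wb→B0 [D]
10: R B3 → L1 miss [-]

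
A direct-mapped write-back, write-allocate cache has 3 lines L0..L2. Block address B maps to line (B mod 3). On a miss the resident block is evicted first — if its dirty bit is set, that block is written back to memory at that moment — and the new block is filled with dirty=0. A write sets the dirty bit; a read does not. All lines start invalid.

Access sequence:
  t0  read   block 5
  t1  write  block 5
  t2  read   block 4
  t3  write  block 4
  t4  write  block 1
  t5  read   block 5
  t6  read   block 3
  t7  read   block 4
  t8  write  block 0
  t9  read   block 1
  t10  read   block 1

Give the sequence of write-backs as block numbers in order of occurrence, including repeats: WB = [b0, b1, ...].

  0 | R B5 → L2 miss [-]
  1 | W B5 → L2 hit [D]
  2 | R B4 → L1 miss [-]
  3 | W B4 → L1 hit [D]
  4 | W B1 → L1 miss wb→B4 [D]
  5 | R B5 → L2 hit [D]
  6 | R B3 → L0 miss [-]
  7 | R B4 → L1 miss wb→B1 [-]
  8 | W B0 → L0 miss [D]
  9 | R B1 → L1 miss [-]
  10 | R B1 → L1 hit [-]

WB = [4, 1]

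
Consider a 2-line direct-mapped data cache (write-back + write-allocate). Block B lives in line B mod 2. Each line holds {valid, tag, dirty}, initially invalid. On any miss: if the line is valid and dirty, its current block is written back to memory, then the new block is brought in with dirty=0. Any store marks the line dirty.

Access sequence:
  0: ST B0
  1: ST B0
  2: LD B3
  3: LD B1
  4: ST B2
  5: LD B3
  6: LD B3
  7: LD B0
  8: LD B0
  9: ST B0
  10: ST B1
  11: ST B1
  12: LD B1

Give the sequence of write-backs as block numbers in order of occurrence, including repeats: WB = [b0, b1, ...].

WB = [0, 2]

0: W B0 -> L0 miss  d=D]
1: W B0 -> L0 hit  d=D]
2: R B3 -> L1 miss  d=-]
3: R B1 -> L1 miss  d=-]
4: W B2 -> L0 miss wb->B0  d=D]
5: R B3 -> L1 miss  d=-]
6: R B3 -> L1 hit  d=-]
7: R B0 -> L0 miss wb->B2  d=-]
8: R B0 -> L0 hit  d=-]
9: W B0 -> L0 hit  d=D]
10: W B1 -> L1 miss  d=D]
11: W B1 -> L1 hit  d=D]
12: R B1 -> L1 hit  d=D]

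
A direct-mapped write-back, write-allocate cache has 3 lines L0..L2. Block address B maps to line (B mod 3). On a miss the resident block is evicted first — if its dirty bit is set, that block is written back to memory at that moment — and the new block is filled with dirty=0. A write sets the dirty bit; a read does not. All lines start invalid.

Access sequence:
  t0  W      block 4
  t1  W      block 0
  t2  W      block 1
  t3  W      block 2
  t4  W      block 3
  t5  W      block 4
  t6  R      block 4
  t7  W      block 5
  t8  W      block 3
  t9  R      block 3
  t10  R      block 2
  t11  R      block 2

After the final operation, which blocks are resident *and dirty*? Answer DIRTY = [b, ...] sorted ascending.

DIRTY = [3, 4]

  0 | W B4 → L1 miss [D]
  1 | W B0 → L0 miss [D]
  2 | W B1 → L1 miss wb→B4 [D]
  3 | W B2 → L2 miss [D]
  4 | W B3 → L0 miss wb→B0 [D]
  5 | W B4 → L1 miss wb→B1 [D]
  6 | R B4 → L1 hit [D]
  7 | W B5 → L2 miss wb→B2 [D]
  8 | W B3 → L0 hit [D]
  9 | R B3 → L0 hit [D]
  10 | R B2 → L2 miss wb→B5 [-]
  11 | R B2 → L2 hit [-]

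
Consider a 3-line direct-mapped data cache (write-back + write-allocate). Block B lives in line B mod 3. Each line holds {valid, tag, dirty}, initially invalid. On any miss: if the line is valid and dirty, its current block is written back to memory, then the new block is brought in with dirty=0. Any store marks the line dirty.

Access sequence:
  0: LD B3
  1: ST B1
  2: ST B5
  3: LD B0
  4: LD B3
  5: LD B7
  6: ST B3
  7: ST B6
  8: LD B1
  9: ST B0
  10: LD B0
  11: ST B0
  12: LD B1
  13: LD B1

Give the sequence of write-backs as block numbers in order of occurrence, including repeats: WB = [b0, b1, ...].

WB = [1, 3, 6]

0: R B3 → L0 miss [-]
1: W B1 → L1 miss [D]
2: W B5 → L2 miss [D]
3: R B0 → L0 miss [-]
4: R B3 → L0 miss [-]
5: R B7 → L1 miss wb→B1 [-]
6: W B3 → L0 hit [D]
7: W B6 → L0 miss wb→B3 [D]
8: R B1 → L1 miss [-]
9: W B0 → L0 miss wb→B6 [D]
10: R B0 → L0 hit [D]
11: W B0 → L0 hit [D]
12: R B1 → L1 hit [-]
13: R B1 → L1 hit [-]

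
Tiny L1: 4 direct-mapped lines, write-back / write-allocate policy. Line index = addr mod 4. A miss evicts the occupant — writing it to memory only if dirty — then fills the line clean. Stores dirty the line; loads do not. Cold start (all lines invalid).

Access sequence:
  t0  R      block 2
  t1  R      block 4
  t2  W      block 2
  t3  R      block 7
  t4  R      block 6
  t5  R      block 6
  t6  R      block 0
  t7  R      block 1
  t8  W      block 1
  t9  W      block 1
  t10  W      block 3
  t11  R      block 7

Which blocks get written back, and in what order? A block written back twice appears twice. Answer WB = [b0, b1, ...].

  0 | R B2 → L2 miss [-]
  1 | R B4 → L0 miss [-]
  2 | W B2 → L2 hit [D]
  3 | R B7 → L3 miss [-]
  4 | R B6 → L2 miss wb→B2 [-]
  5 | R B6 → L2 hit [-]
  6 | R B0 → L0 miss [-]
  7 | R B1 → L1 miss [-]
  8 | W B1 → L1 hit [D]
  9 | W B1 → L1 hit [D]
  10 | W B3 → L3 miss [D]
  11 | R B7 → L3 miss wb→B3 [-]

WB = [2, 3]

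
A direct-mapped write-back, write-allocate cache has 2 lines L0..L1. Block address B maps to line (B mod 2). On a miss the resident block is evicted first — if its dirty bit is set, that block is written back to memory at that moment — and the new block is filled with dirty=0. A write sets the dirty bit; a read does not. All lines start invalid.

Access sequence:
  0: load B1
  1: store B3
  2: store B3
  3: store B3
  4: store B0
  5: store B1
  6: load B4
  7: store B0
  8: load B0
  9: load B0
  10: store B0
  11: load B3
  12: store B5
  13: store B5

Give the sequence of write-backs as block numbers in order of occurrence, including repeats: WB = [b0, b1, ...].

WB = [3, 0, 1]

0: R B1 -> L1 miss  d=-]
1: W B3 -> L1 miss  d=D]
2: W B3 -> L1 hit  d=D]
3: W B3 -> L1 hit  d=D]
4: W B0 -> L0 miss  d=D]
5: W B1 -> L1 miss wb->B3  d=D]
6: R B4 -> L0 miss wb->B0  d=-]
7: W B0 -> L0 miss  d=D]
8: R B0 -> L0 hit  d=D]
9: R B0 -> L0 hit  d=D]
10: W B0 -> L0 hit  d=D]
11: R B3 -> L1 miss wb->B1  d=-]
12: W B5 -> L1 miss  d=D]
13: W B5 -> L1 hit  d=D]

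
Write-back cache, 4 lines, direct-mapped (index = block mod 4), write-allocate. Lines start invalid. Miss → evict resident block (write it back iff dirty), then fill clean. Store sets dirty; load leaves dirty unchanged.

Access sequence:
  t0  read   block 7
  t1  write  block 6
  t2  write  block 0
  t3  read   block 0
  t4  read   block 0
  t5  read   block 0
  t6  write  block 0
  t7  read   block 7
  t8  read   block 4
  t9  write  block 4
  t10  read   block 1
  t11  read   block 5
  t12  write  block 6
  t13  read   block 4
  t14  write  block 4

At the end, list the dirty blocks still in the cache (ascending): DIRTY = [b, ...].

DIRTY = [4, 6]

0: R B7 -> L3 miss  d=-]
1: W B6 -> L2 miss  d=D]
2: W B0 -> L0 miss  d=D]
3: R B0 -> L0 hit  d=D]
4: R B0 -> L0 hit  d=D]
5: R B0 -> L0 hit  d=D]
6: W B0 -> L0 hit  d=D]
7: R B7 -> L3 hit  d=-]
8: R B4 -> L0 miss wb->B0  d=-]
9: W B4 -> L0 hit  d=D]
10: R B1 -> L1 miss  d=-]
11: R B5 -> L1 miss  d=-]
12: W B6 -> L2 hit  d=D]
13: R B4 -> L0 hit  d=D]
14: W B4 -> L0 hit  d=D]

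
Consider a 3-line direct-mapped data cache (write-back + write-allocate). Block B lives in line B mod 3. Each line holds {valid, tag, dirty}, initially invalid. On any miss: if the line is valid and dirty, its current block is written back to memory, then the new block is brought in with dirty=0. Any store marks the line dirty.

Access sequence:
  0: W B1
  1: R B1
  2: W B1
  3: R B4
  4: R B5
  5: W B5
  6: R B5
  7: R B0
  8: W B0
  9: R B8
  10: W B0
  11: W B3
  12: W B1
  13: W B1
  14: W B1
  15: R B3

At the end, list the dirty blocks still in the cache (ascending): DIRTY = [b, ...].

0: W B1 -> L1 miss  d=D]
1: R B1 -> L1 hit  d=D]
2: W B1 -> L1 hit  d=D]
3: R B4 -> L1 miss wb->B1  d=-]
4: R B5 -> L2 miss  d=-]
5: W B5 -> L2 hit  d=D]
6: R B5 -> L2 hit  d=D]
7: R B0 -> L0 miss  d=-]
8: W B0 -> L0 hit  d=D]
9: R B8 -> L2 miss wb->B5  d=-]
10: W B0 -> L0 hit  d=D]
11: W B3 -> L0 miss wb->B0  d=D]
12: W B1 -> L1 miss  d=D]
13: W B1 -> L1 hit  d=D]
14: W B1 -> L1 hit  d=D]
15: R B3 -> L0 hit  d=D]

DIRTY = [1, 3]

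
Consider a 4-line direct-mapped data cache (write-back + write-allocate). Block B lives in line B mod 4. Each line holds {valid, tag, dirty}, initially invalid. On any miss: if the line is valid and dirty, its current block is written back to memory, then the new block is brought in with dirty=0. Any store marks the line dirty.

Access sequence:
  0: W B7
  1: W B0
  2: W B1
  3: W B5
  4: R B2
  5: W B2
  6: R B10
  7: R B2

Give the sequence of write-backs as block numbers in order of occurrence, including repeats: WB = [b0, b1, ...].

0: W B7 → L3 miss [D]
1: W B0 → L0 miss [D]
2: W B1 → L1 miss [D]
3: W B5 → L1 miss wb→B1 [D]
4: R B2 → L2 miss [-]
5: W B2 → L2 hit [D]
6: R B10 → L2 miss wb→B2 [-]
7: R B2 → L2 miss [-]

WB = [1, 2]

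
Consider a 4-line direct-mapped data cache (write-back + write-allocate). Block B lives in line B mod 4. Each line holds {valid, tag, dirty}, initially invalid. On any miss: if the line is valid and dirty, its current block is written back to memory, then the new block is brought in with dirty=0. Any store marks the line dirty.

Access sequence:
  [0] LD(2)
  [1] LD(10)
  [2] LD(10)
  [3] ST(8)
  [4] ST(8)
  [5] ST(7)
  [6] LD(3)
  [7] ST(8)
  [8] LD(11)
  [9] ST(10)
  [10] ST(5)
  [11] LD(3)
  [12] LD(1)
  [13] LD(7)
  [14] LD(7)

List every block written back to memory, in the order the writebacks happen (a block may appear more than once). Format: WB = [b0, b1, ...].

  0 | R B2 → L2 miss [-]
  1 | R B10 → L2 miss [-]
  2 | R B10 → L2 hit [-]
  3 | W B8 → L0 miss [D]
  4 | W B8 → L0 hit [D]
  5 | W B7 → L3 miss [D]
  6 | R B3 → L3 miss wb→B7 [-]
  7 | W B8 → L0 hit [D]
  8 | R B11 → L3 miss [-]
  9 | W B10 → L2 hit [D]
  10 | W B5 → L1 miss [D]
  11 | R B3 → L3 miss [-]
  12 | R B1 → L1 miss wb→B5 [-]
  13 | R B7 → L3 miss [-]
  14 | R B7 → L3 hit [-]

WB = [7, 5]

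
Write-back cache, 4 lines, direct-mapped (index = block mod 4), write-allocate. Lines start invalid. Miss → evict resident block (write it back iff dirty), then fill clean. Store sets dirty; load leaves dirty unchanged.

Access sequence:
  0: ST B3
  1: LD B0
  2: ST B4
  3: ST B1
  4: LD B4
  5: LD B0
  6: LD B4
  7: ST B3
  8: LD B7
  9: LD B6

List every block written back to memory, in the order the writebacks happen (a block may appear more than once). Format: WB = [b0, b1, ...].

WB = [4, 3]

  0 | W B3 → L3 miss [D]
  1 | R B0 → L0 miss [-]
  2 | W B4 → L0 miss [D]
  3 | W B1 → L1 miss [D]
  4 | R B4 → L0 hit [D]
  5 | R B0 → L0 miss wb→B4 [-]
  6 | R B4 → L0 miss [-]
  7 | W B3 → L3 hit [D]
  8 | R B7 → L3 miss wb→B3 [-]
  9 | R B6 → L2 miss [-]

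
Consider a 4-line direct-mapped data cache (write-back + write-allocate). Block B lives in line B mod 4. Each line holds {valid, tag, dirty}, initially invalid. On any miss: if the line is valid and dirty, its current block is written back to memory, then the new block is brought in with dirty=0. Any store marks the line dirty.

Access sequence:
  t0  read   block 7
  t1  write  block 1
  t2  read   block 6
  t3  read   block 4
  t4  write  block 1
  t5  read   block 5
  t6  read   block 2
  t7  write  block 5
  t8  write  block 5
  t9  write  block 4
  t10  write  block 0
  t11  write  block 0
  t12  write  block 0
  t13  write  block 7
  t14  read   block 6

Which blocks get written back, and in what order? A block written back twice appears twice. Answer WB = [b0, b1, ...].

0: R B7 → L3 miss [-]
1: W B1 → L1 miss [D]
2: R B6 → L2 miss [-]
3: R B4 → L0 miss [-]
4: W B1 → L1 hit [D]
5: R B5 → L1 miss wb→B1 [-]
6: R B2 → L2 miss [-]
7: W B5 → L1 hit [D]
8: W B5 → L1 hit [D]
9: W B4 → L0 hit [D]
10: W B0 → L0 miss wb→B4 [D]
11: W B0 → L0 hit [D]
12: W B0 → L0 hit [D]
13: W B7 → L3 hit [D]
14: R B6 → L2 miss [-]

WB = [1, 4]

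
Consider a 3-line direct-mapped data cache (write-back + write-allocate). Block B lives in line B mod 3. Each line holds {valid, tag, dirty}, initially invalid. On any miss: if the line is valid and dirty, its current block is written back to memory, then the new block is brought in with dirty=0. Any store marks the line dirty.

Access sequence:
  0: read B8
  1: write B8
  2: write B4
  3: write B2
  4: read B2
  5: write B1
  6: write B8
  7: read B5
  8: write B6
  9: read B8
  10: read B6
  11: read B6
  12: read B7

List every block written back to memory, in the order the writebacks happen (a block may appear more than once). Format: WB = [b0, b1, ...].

  0 | R B8 → L2 miss [-]
  1 | W B8 → L2 hit [D]
  2 | W B4 → L1 miss [D]
  3 | W B2 → L2 miss wb→B8 [D]
  4 | R B2 → L2 hit [D]
  5 | W B1 → L1 miss wb→B4 [D]
  6 | W B8 → L2 miss wb→B2 [D]
  7 | R B5 → L2 miss wb→B8 [-]
  8 | W B6 → L0 miss [D]
  9 | R B8 → L2 miss [-]
  10 | R B6 → L0 hit [D]
  11 | R B6 → L0 hit [D]
  12 | R B7 → L1 miss wb→B1 [-]

WB = [8, 4, 2, 8, 1]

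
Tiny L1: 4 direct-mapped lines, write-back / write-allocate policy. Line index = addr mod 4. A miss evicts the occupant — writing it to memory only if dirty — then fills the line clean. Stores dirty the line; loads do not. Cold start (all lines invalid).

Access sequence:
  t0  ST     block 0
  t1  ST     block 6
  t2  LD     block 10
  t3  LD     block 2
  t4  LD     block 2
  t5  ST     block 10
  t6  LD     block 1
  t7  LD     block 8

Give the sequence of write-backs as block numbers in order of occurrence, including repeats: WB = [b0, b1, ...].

0: W B0 → L0 miss [D]
1: W B6 → L2 miss [D]
2: R B10 → L2 miss wb→B6 [-]
3: R B2 → L2 miss [-]
4: R B2 → L2 hit [-]
5: W B10 → L2 miss [D]
6: R B1 → L1 miss [-]
7: R B8 → L0 miss wb→B0 [-]

WB = [6, 0]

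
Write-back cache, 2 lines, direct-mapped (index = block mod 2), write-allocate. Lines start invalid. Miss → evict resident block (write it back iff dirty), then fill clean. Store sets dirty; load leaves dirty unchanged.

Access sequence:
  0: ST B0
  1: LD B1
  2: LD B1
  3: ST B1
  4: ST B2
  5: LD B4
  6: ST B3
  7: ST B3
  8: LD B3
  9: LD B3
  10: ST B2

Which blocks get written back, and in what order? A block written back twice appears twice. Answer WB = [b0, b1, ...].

0: W B0 → L0 miss [D]
1: R B1 → L1 miss [-]
2: R B1 → L1 hit [-]
3: W B1 → L1 hit [D]
4: W B2 → L0 miss wb→B0 [D]
5: R B4 → L0 miss wb→B2 [-]
6: W B3 → L1 miss wb→B1 [D]
7: W B3 → L1 hit [D]
8: R B3 → L1 hit [D]
9: R B3 → L1 hit [D]
10: W B2 → L0 miss [D]

WB = [0, 2, 1]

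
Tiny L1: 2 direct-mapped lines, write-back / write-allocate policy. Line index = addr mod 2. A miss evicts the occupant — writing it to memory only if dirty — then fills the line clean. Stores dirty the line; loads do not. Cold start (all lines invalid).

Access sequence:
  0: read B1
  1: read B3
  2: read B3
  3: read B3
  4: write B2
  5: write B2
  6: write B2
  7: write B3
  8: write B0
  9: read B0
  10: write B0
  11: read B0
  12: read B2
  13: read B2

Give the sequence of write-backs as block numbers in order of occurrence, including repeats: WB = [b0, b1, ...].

WB = [2, 0]

  0 | R B1 → L1 miss [-]
  1 | R B3 → L1 miss [-]
  2 | R B3 → L1 hit [-]
  3 | R B3 → L1 hit [-]
  4 | W B2 → L0 miss [D]
  5 | W B2 → L0 hit [D]
  6 | W B2 → L0 hit [D]
  7 | W B3 → L1 hit [D]
  8 | W B0 → L0 miss wb→B2 [D]
  9 | R B0 → L0 hit [D]
  10 | W B0 → L0 hit [D]
  11 | R B0 → L0 hit [D]
  12 | R B2 → L0 miss wb→B0 [-]
  13 | R B2 → L0 hit [-]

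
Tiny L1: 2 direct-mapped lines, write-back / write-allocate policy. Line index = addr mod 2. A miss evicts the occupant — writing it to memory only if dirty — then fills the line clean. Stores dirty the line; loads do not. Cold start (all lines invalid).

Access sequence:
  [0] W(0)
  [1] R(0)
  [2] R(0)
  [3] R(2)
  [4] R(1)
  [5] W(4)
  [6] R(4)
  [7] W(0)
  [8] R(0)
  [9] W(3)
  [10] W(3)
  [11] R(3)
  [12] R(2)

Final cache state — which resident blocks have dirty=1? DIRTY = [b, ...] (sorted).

DIRTY = [3]

0: W B0 → L0 miss [D]
1: R B0 → L0 hit [D]
2: R B0 → L0 hit [D]
3: R B2 → L0 miss wb→B0 [-]
4: R B1 → L1 miss [-]
5: W B4 → L0 miss [D]
6: R B4 → L0 hit [D]
7: W B0 → L0 miss wb→B4 [D]
8: R B0 → L0 hit [D]
9: W B3 → L1 miss [D]
10: W B3 → L1 hit [D]
11: R B3 → L1 hit [D]
12: R B2 → L0 miss wb→B0 [-]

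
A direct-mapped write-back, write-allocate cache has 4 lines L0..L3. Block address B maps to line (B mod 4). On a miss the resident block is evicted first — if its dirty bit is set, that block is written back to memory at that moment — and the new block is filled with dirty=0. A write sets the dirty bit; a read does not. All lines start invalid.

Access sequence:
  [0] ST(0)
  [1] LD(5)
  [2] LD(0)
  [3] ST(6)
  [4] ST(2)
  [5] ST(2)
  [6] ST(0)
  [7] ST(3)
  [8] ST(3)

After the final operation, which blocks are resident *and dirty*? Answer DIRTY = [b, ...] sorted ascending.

  0 | W B0 → L0 miss [D]
  1 | R B5 → L1 miss [-]
  2 | R B0 → L0 hit [D]
  3 | W B6 → L2 miss [D]
  4 | W B2 → L2 miss wb→B6 [D]
  5 | W B2 → L2 hit [D]
  6 | W B0 → L0 hit [D]
  7 | W B3 → L3 miss [D]
  8 | W B3 → L3 hit [D]

DIRTY = [0, 2, 3]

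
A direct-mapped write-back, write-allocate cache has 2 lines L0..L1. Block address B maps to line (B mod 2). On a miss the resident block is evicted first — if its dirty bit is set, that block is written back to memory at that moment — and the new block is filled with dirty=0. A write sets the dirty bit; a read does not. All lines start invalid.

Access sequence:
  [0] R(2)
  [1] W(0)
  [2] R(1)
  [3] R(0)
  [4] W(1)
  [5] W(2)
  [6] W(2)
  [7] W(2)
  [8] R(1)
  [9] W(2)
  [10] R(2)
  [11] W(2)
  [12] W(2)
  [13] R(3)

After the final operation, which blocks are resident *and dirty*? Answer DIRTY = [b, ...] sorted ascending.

  0 | R B2 → L0 miss [-]
  1 | W B0 → L0 miss [D]
  2 | R B1 → L1 miss [-]
  3 | R B0 → L0 hit [D]
  4 | W B1 → L1 hit [D]
  5 | W B2 → L0 miss wb→B0 [D]
  6 | W B2 → L0 hit [D]
  7 | W B2 → L0 hit [D]
  8 | R B1 → L1 hit [D]
  9 | W B2 → L0 hit [D]
  10 | R B2 → L0 hit [D]
  11 | W B2 → L0 hit [D]
  12 | W B2 → L0 hit [D]
  13 | R B3 → L1 miss wb→B1 [-]

DIRTY = [2]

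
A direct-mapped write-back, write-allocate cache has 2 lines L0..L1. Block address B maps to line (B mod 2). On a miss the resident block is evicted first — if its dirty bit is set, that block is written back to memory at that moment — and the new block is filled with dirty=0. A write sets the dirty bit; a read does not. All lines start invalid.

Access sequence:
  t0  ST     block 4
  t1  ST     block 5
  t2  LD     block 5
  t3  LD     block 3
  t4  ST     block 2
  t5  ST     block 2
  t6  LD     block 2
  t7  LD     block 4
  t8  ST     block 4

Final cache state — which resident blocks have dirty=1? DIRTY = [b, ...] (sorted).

  0 | W B4 → L0 miss [D]
  1 | W B5 → L1 miss [D]
  2 | R B5 → L1 hit [D]
  3 | R B3 → L1 miss wb→B5 [-]
  4 | W B2 → L0 miss wb→B4 [D]
  5 | W B2 → L0 hit [D]
  6 | R B2 → L0 hit [D]
  7 | R B4 → L0 miss wb→B2 [-]
  8 | W B4 → L0 hit [D]

DIRTY = [4]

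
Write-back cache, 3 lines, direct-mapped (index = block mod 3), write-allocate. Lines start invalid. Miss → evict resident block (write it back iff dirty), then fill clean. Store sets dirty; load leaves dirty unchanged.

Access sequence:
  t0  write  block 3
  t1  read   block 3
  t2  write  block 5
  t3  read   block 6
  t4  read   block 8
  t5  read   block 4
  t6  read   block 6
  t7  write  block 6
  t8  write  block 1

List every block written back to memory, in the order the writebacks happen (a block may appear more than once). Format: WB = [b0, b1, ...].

WB = [3, 5]

  0 | W B3 → L0 miss [D]
  1 | R B3 → L0 hit [D]
  2 | W B5 → L2 miss [D]
  3 | R B6 → L0 miss wb→B3 [-]
  4 | R B8 → L2 miss wb→B5 [-]
  5 | R B4 → L1 miss [-]
  6 | R B6 → L0 hit [-]
  7 | W B6 → L0 hit [D]
  8 | W B1 → L1 miss [D]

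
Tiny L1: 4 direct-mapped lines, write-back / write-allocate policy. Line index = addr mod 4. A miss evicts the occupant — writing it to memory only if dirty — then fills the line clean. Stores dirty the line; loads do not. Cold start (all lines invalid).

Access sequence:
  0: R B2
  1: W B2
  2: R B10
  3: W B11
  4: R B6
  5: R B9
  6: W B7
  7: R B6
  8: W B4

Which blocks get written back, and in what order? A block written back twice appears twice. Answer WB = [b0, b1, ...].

WB = [2, 11]

0: R B2 → L2 miss [-]
1: W B2 → L2 hit [D]
2: R B10 → L2 miss wb→B2 [-]
3: W B11 → L3 miss [D]
4: R B6 → L2 miss [-]
5: R B9 → L1 miss [-]
6: W B7 → L3 miss wb→B11 [D]
7: R B6 → L2 hit [-]
8: W B4 → L0 miss [D]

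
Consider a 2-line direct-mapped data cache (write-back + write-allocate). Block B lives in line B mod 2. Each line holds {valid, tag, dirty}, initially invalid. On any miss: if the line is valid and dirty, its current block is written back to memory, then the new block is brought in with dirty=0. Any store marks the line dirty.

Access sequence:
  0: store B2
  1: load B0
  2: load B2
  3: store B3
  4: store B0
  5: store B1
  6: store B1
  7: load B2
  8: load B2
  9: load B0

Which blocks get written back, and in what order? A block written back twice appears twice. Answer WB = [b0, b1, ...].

WB = [2, 3, 0]

0: W B2 -> L0 miss  d=D]
1: R B0 -> L0 miss wb->B2  d=-]
2: R B2 -> L0 miss  d=-]
3: W B3 -> L1 miss  d=D]
4: W B0 -> L0 miss  d=D]
5: W B1 -> L1 miss wb->B3  d=D]
6: W B1 -> L1 hit  d=D]
7: R B2 -> L0 miss wb->B0  d=-]
8: R B2 -> L0 hit  d=-]
9: R B0 -> L0 miss  d=-]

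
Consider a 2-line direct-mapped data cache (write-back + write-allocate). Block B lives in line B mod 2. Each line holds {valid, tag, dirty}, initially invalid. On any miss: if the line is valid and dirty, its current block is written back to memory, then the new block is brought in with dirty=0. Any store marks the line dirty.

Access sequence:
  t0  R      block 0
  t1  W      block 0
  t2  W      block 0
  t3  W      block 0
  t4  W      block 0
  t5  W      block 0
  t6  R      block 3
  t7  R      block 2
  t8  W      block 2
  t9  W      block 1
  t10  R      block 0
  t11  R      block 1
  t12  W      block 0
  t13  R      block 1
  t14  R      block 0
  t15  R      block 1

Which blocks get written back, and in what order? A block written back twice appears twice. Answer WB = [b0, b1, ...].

WB = [0, 2]

0: R B0 → L0 miss [-]
1: W B0 → L0 hit [D]
2: W B0 → L0 hit [D]
3: W B0 → L0 hit [D]
4: W B0 → L0 hit [D]
5: W B0 → L0 hit [D]
6: R B3 → L1 miss [-]
7: R B2 → L0 miss wb→B0 [-]
8: W B2 → L0 hit [D]
9: W B1 → L1 miss [D]
10: R B0 → L0 miss wb→B2 [-]
11: R B1 → L1 hit [D]
12: W B0 → L0 hit [D]
13: R B1 → L1 hit [D]
14: R B0 → L0 hit [D]
15: R B1 → L1 hit [D]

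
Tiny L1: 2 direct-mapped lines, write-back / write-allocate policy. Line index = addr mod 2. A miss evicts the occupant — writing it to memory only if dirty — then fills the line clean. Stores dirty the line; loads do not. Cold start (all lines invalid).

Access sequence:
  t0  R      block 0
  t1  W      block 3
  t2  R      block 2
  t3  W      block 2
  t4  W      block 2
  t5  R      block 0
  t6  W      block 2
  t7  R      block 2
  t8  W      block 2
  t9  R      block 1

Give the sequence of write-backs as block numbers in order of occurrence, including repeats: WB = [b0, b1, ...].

WB = [2, 3]

0: R B0 -> L0 miss  d=-]
1: W B3 -> L1 miss  d=D]
2: R B2 -> L0 miss  d=-]
3: W B2 -> L0 hit  d=D]
4: W B2 -> L0 hit  d=D]
5: R B0 -> L0 miss wb->B2  d=-]
6: W B2 -> L0 miss  d=D]
7: R B2 -> L0 hit  d=D]
8: W B2 -> L0 hit  d=D]
9: R B1 -> L1 miss wb->B3  d=-]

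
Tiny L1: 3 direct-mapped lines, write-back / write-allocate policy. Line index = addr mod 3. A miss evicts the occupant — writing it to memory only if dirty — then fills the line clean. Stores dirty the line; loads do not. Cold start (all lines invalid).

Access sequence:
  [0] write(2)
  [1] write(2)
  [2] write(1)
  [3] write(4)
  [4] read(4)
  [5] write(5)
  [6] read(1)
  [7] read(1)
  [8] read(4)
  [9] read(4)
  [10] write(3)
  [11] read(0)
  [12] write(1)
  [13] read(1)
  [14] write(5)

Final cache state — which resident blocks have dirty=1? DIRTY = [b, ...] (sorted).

DIRTY = [1, 5]

0: W B2 → L2 miss [D]
1: W B2 → L2 hit [D]
2: W B1 → L1 miss [D]
3: W B4 → L1 miss wb→B1 [D]
4: R B4 → L1 hit [D]
5: W B5 → L2 miss wb→B2 [D]
6: R B1 → L1 miss wb→B4 [-]
7: R B1 → L1 hit [-]
8: R B4 → L1 miss [-]
9: R B4 → L1 hit [-]
10: W B3 → L0 miss [D]
11: R B0 → L0 miss wb→B3 [-]
12: W B1 → L1 miss [D]
13: R B1 → L1 hit [D]
14: W B5 → L2 hit [D]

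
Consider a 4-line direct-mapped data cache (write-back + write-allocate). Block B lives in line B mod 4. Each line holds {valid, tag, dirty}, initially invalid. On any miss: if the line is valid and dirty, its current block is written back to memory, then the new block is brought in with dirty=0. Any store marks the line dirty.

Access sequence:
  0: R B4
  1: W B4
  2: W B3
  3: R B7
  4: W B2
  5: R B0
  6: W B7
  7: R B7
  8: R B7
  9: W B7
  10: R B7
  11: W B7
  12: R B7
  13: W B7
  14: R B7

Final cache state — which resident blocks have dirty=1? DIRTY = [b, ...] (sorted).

DIRTY = [2, 7]

  0 | R B4 → L0 miss [-]
  1 | W B4 → L0 hit [D]
  2 | W B3 → L3 miss [D]
  3 | R B7 → L3 miss wb→B3 [-]
  4 | W B2 → L2 miss [D]
  5 | R B0 → L0 miss wb→B4 [-]
  6 | W B7 → L3 hit [D]
  7 | R B7 → L3 hit [D]
  8 | R B7 → L3 hit [D]
  9 | W B7 → L3 hit [D]
  10 | R B7 → L3 hit [D]
  11 | W B7 → L3 hit [D]
  12 | R B7 → L3 hit [D]
  13 | W B7 → L3 hit [D]
  14 | R B7 → L3 hit [D]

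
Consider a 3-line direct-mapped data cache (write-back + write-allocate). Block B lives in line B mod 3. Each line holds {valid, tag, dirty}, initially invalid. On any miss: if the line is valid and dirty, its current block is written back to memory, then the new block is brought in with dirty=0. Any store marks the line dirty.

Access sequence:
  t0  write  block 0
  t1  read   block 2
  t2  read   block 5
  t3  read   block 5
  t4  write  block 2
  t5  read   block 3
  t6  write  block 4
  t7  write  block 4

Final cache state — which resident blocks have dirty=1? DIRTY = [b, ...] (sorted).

0: W B0 -> L0 miss  d=D]
1: R B2 -> L2 miss  d=-]
2: R B5 -> L2 miss  d=-]
3: R B5 -> L2 hit  d=-]
4: W B2 -> L2 miss  d=D]
5: R B3 -> L0 miss wb->B0  d=-]
6: W B4 -> L1 miss  d=D]
7: W B4 -> L1 hit  d=D]

DIRTY = [2, 4]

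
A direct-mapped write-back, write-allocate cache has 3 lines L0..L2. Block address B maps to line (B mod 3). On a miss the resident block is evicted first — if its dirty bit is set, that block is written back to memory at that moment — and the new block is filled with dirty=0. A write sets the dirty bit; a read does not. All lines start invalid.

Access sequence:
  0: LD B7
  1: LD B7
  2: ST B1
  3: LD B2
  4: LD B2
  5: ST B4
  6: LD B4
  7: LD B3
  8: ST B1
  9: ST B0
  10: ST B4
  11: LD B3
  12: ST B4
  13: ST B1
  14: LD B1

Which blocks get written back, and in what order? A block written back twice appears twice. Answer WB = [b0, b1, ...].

WB = [1, 4, 1, 0, 4]

  0 | R B7 → L1 miss [-]
  1 | R B7 → L1 hit [-]
  2 | W B1 → L1 miss [D]
  3 | R B2 → L2 miss [-]
  4 | R B2 → L2 hit [-]
  5 | W B4 → L1 miss wb→B1 [D]
  6 | R B4 → L1 hit [D]
  7 | R B3 → L0 miss [-]
  8 | W B1 → L1 miss wb→B4 [D]
  9 | W B0 → L0 miss [D]
  10 | W B4 → L1 miss wb→B1 [D]
  11 | R B3 → L0 miss wb→B0 [-]
  12 | W B4 → L1 hit [D]
  13 | W B1 → L1 miss wb→B4 [D]
  14 | R B1 → L1 hit [D]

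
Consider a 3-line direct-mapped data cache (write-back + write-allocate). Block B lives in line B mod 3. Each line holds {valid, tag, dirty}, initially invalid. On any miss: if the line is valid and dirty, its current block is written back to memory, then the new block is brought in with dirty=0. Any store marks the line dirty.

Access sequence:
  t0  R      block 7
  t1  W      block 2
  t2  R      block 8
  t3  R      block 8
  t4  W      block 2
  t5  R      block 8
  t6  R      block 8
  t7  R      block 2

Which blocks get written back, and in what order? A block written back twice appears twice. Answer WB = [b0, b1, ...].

WB = [2, 2]

0: R B7 → L1 miss [-]
1: W B2 → L2 miss [D]
2: R B8 → L2 miss wb→B2 [-]
3: R B8 → L2 hit [-]
4: W B2 → L2 miss [D]
5: R B8 → L2 miss wb→B2 [-]
6: R B8 → L2 hit [-]
7: R B2 → L2 miss [-]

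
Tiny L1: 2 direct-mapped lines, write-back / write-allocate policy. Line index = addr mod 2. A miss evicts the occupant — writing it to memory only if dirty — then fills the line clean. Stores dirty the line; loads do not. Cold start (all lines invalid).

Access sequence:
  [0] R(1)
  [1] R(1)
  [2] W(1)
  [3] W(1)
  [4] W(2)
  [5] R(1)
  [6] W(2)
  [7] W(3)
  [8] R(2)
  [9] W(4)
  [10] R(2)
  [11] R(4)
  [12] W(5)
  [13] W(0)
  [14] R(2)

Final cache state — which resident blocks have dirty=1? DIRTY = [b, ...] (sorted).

0: R B1 → L1 miss [-]
1: R B1 → L1 hit [-]
2: W B1 → L1 hit [D]
3: W B1 → L1 hit [D]
4: W B2 → L0 miss [D]
5: R B1 → L1 hit [D]
6: W B2 → L0 hit [D]
7: W B3 → L1 miss wb→B1 [D]
8: R B2 → L0 hit [D]
9: W B4 → L0 miss wb→B2 [D]
10: R B2 → L0 miss wb→B4 [-]
11: R B4 → L0 miss [-]
12: W B5 → L1 miss wb→B3 [D]
13: W B0 → L0 miss [D]
14: R B2 → L0 miss wb→B0 [-]

DIRTY = [5]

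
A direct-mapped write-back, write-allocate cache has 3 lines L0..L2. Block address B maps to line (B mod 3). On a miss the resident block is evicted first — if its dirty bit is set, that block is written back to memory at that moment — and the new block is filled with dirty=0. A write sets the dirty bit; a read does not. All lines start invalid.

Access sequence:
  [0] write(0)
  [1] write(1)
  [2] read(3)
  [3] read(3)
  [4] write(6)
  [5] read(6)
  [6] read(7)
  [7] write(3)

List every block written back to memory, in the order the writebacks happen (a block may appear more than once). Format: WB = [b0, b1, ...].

0: W B0 → L0 miss [D]
1: W B1 → L1 miss [D]
2: R B3 → L0 miss wb→B0 [-]
3: R B3 → L0 hit [-]
4: W B6 → L0 miss [D]
5: R B6 → L0 hit [D]
6: R B7 → L1 miss wb→B1 [-]
7: W B3 → L0 miss wb→B6 [D]

WB = [0, 1, 6]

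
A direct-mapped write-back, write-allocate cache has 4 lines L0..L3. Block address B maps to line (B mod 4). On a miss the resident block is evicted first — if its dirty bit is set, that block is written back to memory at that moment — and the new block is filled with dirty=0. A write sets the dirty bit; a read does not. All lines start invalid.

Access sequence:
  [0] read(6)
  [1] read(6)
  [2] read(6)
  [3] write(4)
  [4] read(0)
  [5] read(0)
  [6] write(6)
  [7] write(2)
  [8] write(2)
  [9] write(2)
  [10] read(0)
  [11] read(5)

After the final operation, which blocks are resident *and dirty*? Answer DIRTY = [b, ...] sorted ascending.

0: R B6 → L2 miss [-]
1: R B6 → L2 hit [-]
2: R B6 → L2 hit [-]
3: W B4 → L0 miss [D]
4: R B0 → L0 miss wb→B4 [-]
5: R B0 → L0 hit [-]
6: W B6 → L2 hit [D]
7: W B2 → L2 miss wb→B6 [D]
8: W B2 → L2 hit [D]
9: W B2 → L2 hit [D]
10: R B0 → L0 hit [-]
11: R B5 → L1 miss [-]

DIRTY = [2]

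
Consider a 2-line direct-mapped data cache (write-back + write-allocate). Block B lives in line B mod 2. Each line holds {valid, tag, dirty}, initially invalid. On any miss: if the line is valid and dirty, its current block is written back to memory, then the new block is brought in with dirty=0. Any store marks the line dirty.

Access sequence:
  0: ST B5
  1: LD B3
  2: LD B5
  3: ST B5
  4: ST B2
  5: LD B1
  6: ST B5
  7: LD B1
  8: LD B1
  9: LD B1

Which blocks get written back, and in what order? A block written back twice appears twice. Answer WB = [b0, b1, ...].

WB = [5, 5, 5]

0: W B5 -> L1 miss  d=D]
1: R B3 -> L1 miss wb->B5  d=-]
2: R B5 -> L1 miss  d=-]
3: W B5 -> L1 hit  d=D]
4: W B2 -> L0 miss  d=D]
5: R B1 -> L1 miss wb->B5  d=-]
6: W B5 -> L1 miss  d=D]
7: R B1 -> L1 miss wb->B5  d=-]
8: R B1 -> L1 hit  d=-]
9: R B1 -> L1 hit  d=-]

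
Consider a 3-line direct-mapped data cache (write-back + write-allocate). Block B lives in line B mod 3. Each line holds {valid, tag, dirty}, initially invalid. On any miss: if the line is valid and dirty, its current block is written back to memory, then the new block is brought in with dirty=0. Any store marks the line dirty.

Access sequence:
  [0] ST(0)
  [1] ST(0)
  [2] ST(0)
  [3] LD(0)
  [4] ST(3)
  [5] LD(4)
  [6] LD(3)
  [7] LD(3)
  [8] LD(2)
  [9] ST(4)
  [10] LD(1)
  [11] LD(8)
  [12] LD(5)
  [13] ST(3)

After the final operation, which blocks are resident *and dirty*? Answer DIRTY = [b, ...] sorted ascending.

0: W B0 → L0 miss [D]
1: W B0 → L0 hit [D]
2: W B0 → L0 hit [D]
3: R B0 → L0 hit [D]
4: W B3 → L0 miss wb→B0 [D]
5: R B4 → L1 miss [-]
6: R B3 → L0 hit [D]
7: R B3 → L0 hit [D]
8: R B2 → L2 miss [-]
9: W B4 → L1 hit [D]
10: R B1 → L1 miss wb→B4 [-]
11: R B8 → L2 miss [-]
12: R B5 → L2 miss [-]
13: W B3 → L0 hit [D]

DIRTY = [3]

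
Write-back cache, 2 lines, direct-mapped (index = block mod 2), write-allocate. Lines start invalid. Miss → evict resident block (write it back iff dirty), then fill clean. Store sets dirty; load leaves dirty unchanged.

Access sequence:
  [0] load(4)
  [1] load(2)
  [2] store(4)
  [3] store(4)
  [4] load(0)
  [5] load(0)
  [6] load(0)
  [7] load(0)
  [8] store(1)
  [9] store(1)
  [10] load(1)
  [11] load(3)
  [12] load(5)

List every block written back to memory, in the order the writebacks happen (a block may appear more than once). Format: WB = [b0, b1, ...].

0: R B4 → L0 miss [-]
1: R B2 → L0 miss [-]
2: W B4 → L0 miss [D]
3: W B4 → L0 hit [D]
4: R B0 → L0 miss wb→B4 [-]
5: R B0 → L0 hit [-]
6: R B0 → L0 hit [-]
7: R B0 → L0 hit [-]
8: W B1 → L1 miss [D]
9: W B1 → L1 hit [D]
10: R B1 → L1 hit [D]
11: R B3 → L1 miss wb→B1 [-]
12: R B5 → L1 miss [-]

WB = [4, 1]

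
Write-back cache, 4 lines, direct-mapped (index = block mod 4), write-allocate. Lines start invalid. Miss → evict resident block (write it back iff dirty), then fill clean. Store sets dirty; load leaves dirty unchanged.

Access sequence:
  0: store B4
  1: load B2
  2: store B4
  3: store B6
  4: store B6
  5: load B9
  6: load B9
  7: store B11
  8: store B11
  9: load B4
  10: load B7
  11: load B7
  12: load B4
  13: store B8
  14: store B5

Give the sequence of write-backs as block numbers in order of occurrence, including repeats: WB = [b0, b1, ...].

0: W B4 -> L0 miss  d=D]
1: R B2 -> L2 miss  d=-]
2: W B4 -> L0 hit  d=D]
3: W B6 -> L2 miss  d=D]
4: W B6 -> L2 hit  d=D]
5: R B9 -> L1 miss  d=-]
6: R B9 -> L1 hit  d=-]
7: W B11 -> L3 miss  d=D]
8: W B11 -> L3 hit  d=D]
9: R B4 -> L0 hit  d=D]
10: R B7 -> L3 miss wb->B11  d=-]
11: R B7 -> L3 hit  d=-]
12: R B4 -> L0 hit  d=D]
13: W B8 -> L0 miss wb->B4  d=D]
14: W B5 -> L1 miss  d=D]

WB = [11, 4]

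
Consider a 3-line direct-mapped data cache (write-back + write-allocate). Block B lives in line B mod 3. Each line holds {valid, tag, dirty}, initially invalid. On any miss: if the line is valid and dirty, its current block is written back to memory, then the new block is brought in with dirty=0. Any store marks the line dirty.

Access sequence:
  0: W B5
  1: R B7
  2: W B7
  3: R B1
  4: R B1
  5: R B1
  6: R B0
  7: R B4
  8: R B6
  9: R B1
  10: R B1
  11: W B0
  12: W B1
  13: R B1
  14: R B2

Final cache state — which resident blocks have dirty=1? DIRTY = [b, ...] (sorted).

  0 | W B5 → L2 miss [D]
  1 | R B7 → L1 miss [-]
  2 | W B7 → L1 hit [D]
  3 | R B1 → L1 miss wb→B7 [-]
  4 | R B1 → L1 hit [-]
  5 | R B1 → L1 hit [-]
  6 | R B0 → L0 miss [-]
  7 | R B4 → L1 miss [-]
  8 | R B6 → L0 miss [-]
  9 | R B1 → L1 miss [-]
  10 | R B1 → L1 hit [-]
  11 | W B0 → L0 miss [D]
  12 | W B1 → L1 hit [D]
  13 | R B1 → L1 hit [D]
  14 | R B2 → L2 miss wb→B5 [-]

DIRTY = [0, 1]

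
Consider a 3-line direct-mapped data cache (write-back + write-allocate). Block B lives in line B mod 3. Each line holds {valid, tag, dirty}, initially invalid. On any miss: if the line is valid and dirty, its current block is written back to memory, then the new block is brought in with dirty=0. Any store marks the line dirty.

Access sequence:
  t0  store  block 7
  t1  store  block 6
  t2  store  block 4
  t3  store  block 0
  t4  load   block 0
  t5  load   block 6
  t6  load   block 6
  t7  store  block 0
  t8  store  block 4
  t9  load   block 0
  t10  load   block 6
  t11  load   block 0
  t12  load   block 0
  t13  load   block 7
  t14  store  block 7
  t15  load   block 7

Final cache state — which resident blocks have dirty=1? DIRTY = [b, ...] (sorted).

0: W B7 -> L1 miss  d=D]
1: W B6 -> L0 miss  d=D]
2: W B4 -> L1 miss wb->B7  d=D]
3: W B0 -> L0 miss wb->B6  d=D]
4: R B0 -> L0 hit  d=D]
5: R B6 -> L0 miss wb->B0  d=-]
6: R B6 -> L0 hit  d=-]
7: W B0 -> L0 miss  d=D]
8: W B4 -> L1 hit  d=D]
9: R B0 -> L0 hit  d=D]
10: R B6 -> L0 miss wb->B0  d=-]
11: R B0 -> L0 miss  d=-]
12: R B0 -> L0 hit  d=-]
13: R B7 -> L1 miss wb->B4  d=-]
14: W B7 -> L1 hit  d=D]
15: R B7 -> L1 hit  d=D]

DIRTY = [7]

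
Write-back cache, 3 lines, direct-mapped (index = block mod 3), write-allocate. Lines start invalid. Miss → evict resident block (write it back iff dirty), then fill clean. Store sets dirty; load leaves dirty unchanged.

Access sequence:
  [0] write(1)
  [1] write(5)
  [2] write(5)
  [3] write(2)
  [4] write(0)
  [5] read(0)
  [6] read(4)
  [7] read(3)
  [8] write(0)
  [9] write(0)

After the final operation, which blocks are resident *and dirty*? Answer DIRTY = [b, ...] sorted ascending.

  0 | W B1 → L1 miss [D]
  1 | W B5 → L2 miss [D]
  2 | W B5 → L2 hit [D]
  3 | W B2 → L2 miss wb→B5 [D]
  4 | W B0 → L0 miss [D]
  5 | R B0 → L0 hit [D]
  6 | R B4 → L1 miss wb→B1 [-]
  7 | R B3 → L0 miss wb→B0 [-]
  8 | W B0 → L0 miss [D]
  9 | W B0 → L0 hit [D]

DIRTY = [0, 2]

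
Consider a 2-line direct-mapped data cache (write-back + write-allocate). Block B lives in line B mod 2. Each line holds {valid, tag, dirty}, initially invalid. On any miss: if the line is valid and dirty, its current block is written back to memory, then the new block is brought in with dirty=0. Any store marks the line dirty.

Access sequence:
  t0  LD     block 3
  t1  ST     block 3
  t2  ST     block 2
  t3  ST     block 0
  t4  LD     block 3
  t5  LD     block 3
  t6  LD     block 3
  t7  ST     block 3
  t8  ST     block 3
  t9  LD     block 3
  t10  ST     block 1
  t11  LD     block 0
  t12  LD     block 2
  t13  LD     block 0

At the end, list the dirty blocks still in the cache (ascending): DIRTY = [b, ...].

DIRTY = [1]

0: R B3 -> L1 miss  d=-]
1: W B3 -> L1 hit  d=D]
2: W B2 -> L0 miss  d=D]
3: W B0 -> L0 miss wb->B2  d=D]
4: R B3 -> L1 hit  d=D]
5: R B3 -> L1 hit  d=D]
6: R B3 -> L1 hit  d=D]
7: W B3 -> L1 hit  d=D]
8: W B3 -> L1 hit  d=D]
9: R B3 -> L1 hit  d=D]
10: W B1 -> L1 miss wb->B3  d=D]
11: R B0 -> L0 hit  d=D]
12: R B2 -> L0 miss wb->B0  d=-]
13: R B0 -> L0 miss  d=-]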